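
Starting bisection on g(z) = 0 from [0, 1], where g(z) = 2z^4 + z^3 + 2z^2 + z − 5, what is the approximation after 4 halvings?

0.9375

z = 0.5 gives g = -3.75, negative; keep [0.5, 1]
z = 0.75 gives g = -2.070312, negative; keep [0.75, 1]
z = 0.875 gives g = -0.751465, negative; keep [0.875, 1]
z = 0.9375 gives g = 0.0642, positive; keep [0.875, 0.9375]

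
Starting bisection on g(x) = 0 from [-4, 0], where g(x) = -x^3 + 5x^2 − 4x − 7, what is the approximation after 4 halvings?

-0.75

midpoint -2: g = 29 > 0 → [-2, 0]
midpoint -1: g = 3 > 0 → [-1, 0]
midpoint -0.5: g = -3.625 < 0 → [-1, -0.5]
midpoint -0.75: g = -0.7656 < 0 → [-1, -0.75]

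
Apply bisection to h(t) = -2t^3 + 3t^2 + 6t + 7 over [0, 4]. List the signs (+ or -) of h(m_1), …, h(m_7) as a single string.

+-+++-+

h(2) = 15 > 0, so the root lies in [2, 4]
h(3) = -2 < 0, so the root lies in [2, 3]
h(2.5) = 9.5 > 0, so the root lies in [2.5, 3]
h(2.75) = 4.5938 > 0, so the root lies in [2.75, 3]
h(2.875) = 1.5195 > 0, so the root lies in [2.875, 3]
h(2.9375) = -0.1831 < 0, so the root lies in [2.875, 2.9375]
h(2.90625) = 0.6823 > 0, so the root lies in [2.90625, 2.9375]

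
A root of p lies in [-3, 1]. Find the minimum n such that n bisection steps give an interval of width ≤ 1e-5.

19

Width after n steps is 4/2^n. Need 2^n ≥ 4/1e-5 = 400000.
2^18 = 262144 < 400000 ≤ 2^19 = 524288, so n = 19.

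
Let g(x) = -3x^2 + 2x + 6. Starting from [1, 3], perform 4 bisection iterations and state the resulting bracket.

[1.75, 1.875]

g(2) = -2 < 0, so the root lies in [1, 2]
g(1.5) = 2.25 > 0, so the root lies in [1.5, 2]
g(1.75) = 0.3125 > 0, so the root lies in [1.75, 2]
g(1.875) = -0.7969 < 0, so the root lies in [1.75, 1.875]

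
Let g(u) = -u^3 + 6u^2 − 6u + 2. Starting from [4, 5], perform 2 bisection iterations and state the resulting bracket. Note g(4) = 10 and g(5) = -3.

[4.75, 5]

g(4.5) = 5.375 > 0, so the root lies in [4.5, 5]
g(4.75) = 1.703125 > 0, so the root lies in [4.75, 5]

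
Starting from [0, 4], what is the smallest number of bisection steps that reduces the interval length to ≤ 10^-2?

9

Width after n steps is 4/2^n. Need 2^n ≥ 4/10^-2 = 400.
2^8 = 256 < 400 ≤ 2^9 = 512, so n = 9.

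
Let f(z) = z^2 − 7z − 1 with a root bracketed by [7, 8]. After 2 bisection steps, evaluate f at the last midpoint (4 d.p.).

0.8125

f(7.5) = 2.75 > 0, so the root lies in [7, 7.5]
f(7.25) = 0.8125 > 0, so the root lies in [7, 7.25]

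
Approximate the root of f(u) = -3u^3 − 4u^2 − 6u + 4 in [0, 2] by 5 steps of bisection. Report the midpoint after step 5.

midpoint 1: f = -9 < 0 → [0, 1]
midpoint 0.5: f = -0.375 < 0 → [0, 0.5]
midpoint 0.25: f = 2.203125 > 0 → [0.25, 0.5]
midpoint 0.375: f = 1.0293 > 0 → [0.375, 0.5]
midpoint 0.4375: f = 0.3582 > 0 → [0.4375, 0.5]

0.4375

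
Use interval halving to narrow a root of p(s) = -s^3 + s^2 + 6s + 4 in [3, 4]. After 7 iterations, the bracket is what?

[3.234375, 3.2421875]

m = 3.5, p(m) = -5.625 (−); new bracket [3, 3.5]
m = 3.25, p(m) = -0.265625 (−); new bracket [3, 3.25]
m = 3.125, p(m) = 1.998047 (+); new bracket [3.125, 3.25]
m = 3.1875, p(m) = 0.8997 (+); new bracket [3.1875, 3.25]
m = 3.21875, p(m) = 0.3255 (+); new bracket [3.21875, 3.25]
m = 3.234375, p(m) = 0.032 (+); new bracket [3.234375, 3.25]
m = 3.2421875, p(m) = -0.1163 (−); new bracket [3.234375, 3.2421875]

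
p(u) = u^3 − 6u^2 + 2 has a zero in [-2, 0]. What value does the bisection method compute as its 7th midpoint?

-0.546875

m = -1, p(m) = -5 (−); new bracket [-1, 0]
m = -0.5, p(m) = 0.375 (+); new bracket [-1, -0.5]
m = -0.75, p(m) = -1.796875 (−); new bracket [-0.75, -0.5]
m = -0.625, p(m) = -0.5879 (−); new bracket [-0.625, -0.5]
m = -0.5625, p(m) = -0.0764 (−); new bracket [-0.5625, -0.5]
m = -0.53125, p(m) = 0.1567 (+); new bracket [-0.5625, -0.53125]
m = -0.546875, p(m) = 0.042 (+); new bracket [-0.5625, -0.546875]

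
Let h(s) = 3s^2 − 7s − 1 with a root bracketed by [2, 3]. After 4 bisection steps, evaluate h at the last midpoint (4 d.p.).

-0.2383

m = 2.5, h(m) = 0.25 (+); new bracket [2, 2.5]
m = 2.25, h(m) = -1.5625 (−); new bracket [2.25, 2.5]
m = 2.375, h(m) = -0.703125 (−); new bracket [2.375, 2.5]
m = 2.4375, h(m) = -0.2383 (−); new bracket [2.4375, 2.5]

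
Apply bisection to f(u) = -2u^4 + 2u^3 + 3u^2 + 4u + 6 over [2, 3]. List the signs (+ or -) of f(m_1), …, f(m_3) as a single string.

-+-

u = 2.5 gives f = -12.125, negative; keep [2, 2.5]
u = 2.25 gives f = 1.710938, positive; keep [2.25, 2.5]
u = 2.375 gives f = -4.418457, negative; keep [2.25, 2.375]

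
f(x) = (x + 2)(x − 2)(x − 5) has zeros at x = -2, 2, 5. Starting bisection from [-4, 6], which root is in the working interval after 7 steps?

midpoint 1: f = 12 > 0 → [-4, 1]
midpoint -1.5: f = 11.375 > 0 → [-4, -1.5]
midpoint -2.75: f = -27.609375 < 0 → [-2.75, -1.5]
midpoint -2.125: f = -3.6738 < 0 → [-2.125, -1.5]
midpoint -1.8125: f = 4.8699 > 0 → [-2.125, -1.8125]
midpoint -1.96875: f = 0.8643 > 0 → [-2.125, -1.96875]
midpoint -2.046875: f = -1.3368 < 0 → [-2.046875, -1.96875]

-2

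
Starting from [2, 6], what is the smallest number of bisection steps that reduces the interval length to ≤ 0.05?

Width after n steps is 4/2^n. Need 2^n ≥ 4/0.05 = 80.
2^6 = 64 < 80 ≤ 2^7 = 128, so n = 7.

7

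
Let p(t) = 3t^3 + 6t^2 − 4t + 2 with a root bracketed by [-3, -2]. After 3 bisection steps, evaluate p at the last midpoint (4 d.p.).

p(-2.5) = 2.625 > 0, so the root lies in [-3, -2.5]
p(-2.75) = -4.015625 < 0, so the root lies in [-2.75, -2.5]
p(-2.625) = -0.419922 < 0, so the root lies in [-2.625, -2.5]

-0.4199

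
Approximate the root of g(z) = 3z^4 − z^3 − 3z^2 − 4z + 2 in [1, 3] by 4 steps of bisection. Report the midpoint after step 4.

z = 2 gives g = 22, positive; keep [1, 2]
z = 1.5 gives g = 1.0625, positive; keep [1, 1.5]
z = 1.25 gives g = -2.316406, negative; keep [1.25, 1.5]
z = 1.375 gives g = -1.0481, negative; keep [1.375, 1.5]

1.375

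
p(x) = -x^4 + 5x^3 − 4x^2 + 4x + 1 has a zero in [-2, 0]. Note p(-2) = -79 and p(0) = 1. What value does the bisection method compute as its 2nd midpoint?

-0.5

x = -1 gives p = -13, negative; keep [-1, 0]
x = -0.5 gives p = -2.6875, negative; keep [-0.5, 0]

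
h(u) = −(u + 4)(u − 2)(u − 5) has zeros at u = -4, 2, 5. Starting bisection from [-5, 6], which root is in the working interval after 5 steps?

m = 0.5, h(m) = -30.375 (−); new bracket [-5, 0.5]
m = -2.25, h(m) = -53.921875 (−); new bracket [-5, -2.25]
m = -3.625, h(m) = -18.193359 (−); new bracket [-5, -3.625]
m = -4.3125, h(m) = 18.3704 (+); new bracket [-4.3125, -3.625]
m = -3.96875, h(m) = -1.6729 (−); new bracket [-4.3125, -3.96875]

-4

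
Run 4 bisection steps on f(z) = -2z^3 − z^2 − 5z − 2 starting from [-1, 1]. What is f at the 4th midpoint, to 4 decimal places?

-0.1602

f(0) = -2 < 0, so the root lies in [-1, 0]
f(-0.5) = 0.5 > 0, so the root lies in [-0.5, 0]
f(-0.25) = -0.78125 < 0, so the root lies in [-0.5, -0.25]
f(-0.375) = -0.1602 < 0, so the root lies in [-0.5, -0.375]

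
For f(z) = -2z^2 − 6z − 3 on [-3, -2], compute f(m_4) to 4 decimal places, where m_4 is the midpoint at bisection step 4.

midpoint -2.5: f = -0.5 < 0 → [-2.5, -2]
midpoint -2.25: f = 0.375 > 0 → [-2.5, -2.25]
midpoint -2.375: f = -0.03125 < 0 → [-2.375, -2.25]
midpoint -2.3125: f = 0.1797 > 0 → [-2.375, -2.3125]

0.1797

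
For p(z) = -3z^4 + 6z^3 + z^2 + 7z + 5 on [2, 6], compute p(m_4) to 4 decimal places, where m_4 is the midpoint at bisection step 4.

-14.9805

m = 4, p(m) = -335 (−); new bracket [2, 4]
m = 3, p(m) = -46 (−); new bracket [2, 3]
m = 2.5, p(m) = 5.3125 (+); new bracket [2.5, 3]
m = 2.75, p(m) = -14.9805 (−); new bracket [2.5, 2.75]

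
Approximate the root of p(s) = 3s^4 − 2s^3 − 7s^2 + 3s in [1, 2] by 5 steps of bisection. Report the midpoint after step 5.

1.71875

midpoint 1.5: p = -2.8125 < 0 → [1.5, 2]
midpoint 1.75: p = 1.230469 > 0 → [1.5, 1.75]
midpoint 1.625: p = -1.272705 < 0 → [1.625, 1.75]
midpoint 1.6875: p = -0.1545 < 0 → [1.6875, 1.75]
midpoint 1.71875: p = 0.503 > 0 → [1.6875, 1.71875]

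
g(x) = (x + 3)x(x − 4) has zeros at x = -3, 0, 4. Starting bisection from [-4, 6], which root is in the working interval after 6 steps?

g(1) = -12 < 0, so the root lies in [1, 6]
g(3.5) = -11.375 < 0, so the root lies in [3.5, 6]
g(4.75) = 27.609375 > 0, so the root lies in [3.5, 4.75]
g(4.125) = 3.6738 > 0, so the root lies in [3.5, 4.125]
g(3.8125) = -4.8699 < 0, so the root lies in [3.8125, 4.125]
g(3.96875) = -0.8643 < 0, so the root lies in [3.96875, 4.125]

4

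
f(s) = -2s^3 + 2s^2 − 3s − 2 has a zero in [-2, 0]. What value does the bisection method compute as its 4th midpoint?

-0.375

s = -1 gives f = 5, positive; keep [-1, 0]
s = -0.5 gives f = 0.25, positive; keep [-0.5, 0]
s = -0.25 gives f = -1.09375, negative; keep [-0.5, -0.25]
s = -0.375 gives f = -0.4883, negative; keep [-0.5, -0.375]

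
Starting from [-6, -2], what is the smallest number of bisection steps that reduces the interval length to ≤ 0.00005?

Width after n steps is 4/2^n. Need 2^n ≥ 4/0.00005 = 80000.
2^16 = 65536 < 80000 ≤ 2^17 = 131072, so n = 17.

17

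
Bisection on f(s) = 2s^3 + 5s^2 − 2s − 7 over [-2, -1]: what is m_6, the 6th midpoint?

m = -1.5, f(m) = 0.5 (+); new bracket [-1.5, -1]
m = -1.25, f(m) = -0.59375 (−); new bracket [-1.5, -1.25]
m = -1.375, f(m) = 0.003906 (+); new bracket [-1.375, -1.25]
m = -1.3125, f(m) = -0.2837 (−); new bracket [-1.375, -1.3125]
m = -1.34375, f(m) = -0.1369 (−); new bracket [-1.375, -1.34375]
m = -1.359375, f(m) = -0.0657 (−); new bracket [-1.375, -1.359375]

-1.359375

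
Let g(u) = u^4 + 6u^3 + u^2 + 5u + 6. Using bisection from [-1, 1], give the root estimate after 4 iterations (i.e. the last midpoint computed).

-0.875

g(0) = 6 > 0, so the root lies in [-1, 0]
g(-0.5) = 3.0625 > 0, so the root lies in [-1, -0.5]
g(-0.75) = 0.597656 > 0, so the root lies in [-1, -0.75]
g(-0.875) = -1.0427 < 0, so the root lies in [-0.875, -0.75]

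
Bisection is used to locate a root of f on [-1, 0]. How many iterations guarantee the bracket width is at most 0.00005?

15

Width after n steps is 1/2^n. Need 2^n ≥ 1/0.00005 = 20000.
2^14 = 16384 < 20000 ≤ 2^15 = 32768, so n = 15.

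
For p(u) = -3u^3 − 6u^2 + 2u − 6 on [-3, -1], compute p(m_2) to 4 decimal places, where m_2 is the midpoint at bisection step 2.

-1.6250

u = -2 gives p = -10, negative; keep [-3, -2]
u = -2.5 gives p = -1.625, negative; keep [-3, -2.5]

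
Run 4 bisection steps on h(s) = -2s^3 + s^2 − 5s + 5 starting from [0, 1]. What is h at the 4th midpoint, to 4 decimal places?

midpoint 0.5: h = 2.5 > 0 → [0.5, 1]
midpoint 0.75: h = 0.96875 > 0 → [0.75, 1]
midpoint 0.875: h = 0.050781 > 0 → [0.875, 1]
midpoint 0.9375: h = -0.4565 < 0 → [0.875, 0.9375]

-0.4565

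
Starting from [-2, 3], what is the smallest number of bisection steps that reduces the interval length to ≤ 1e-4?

16

Width after n steps is 5/2^n. Need 2^n ≥ 5/1e-4 = 50000.
2^15 = 32768 < 50000 ≤ 2^16 = 65536, so n = 16.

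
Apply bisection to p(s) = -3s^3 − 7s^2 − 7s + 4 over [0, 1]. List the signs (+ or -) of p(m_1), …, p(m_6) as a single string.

-++--+

midpoint 0.5: p = -1.625 < 0 → [0, 0.5]
midpoint 0.25: p = 1.765625 > 0 → [0.25, 0.5]
midpoint 0.375: p = 0.232422 > 0 → [0.375, 0.5]
midpoint 0.4375: p = -0.6536 < 0 → [0.375, 0.4375]
midpoint 0.40625: p = -0.2002 < 0 → [0.375, 0.40625]
midpoint 0.390625: p = 0.0187 > 0 → [0.390625, 0.40625]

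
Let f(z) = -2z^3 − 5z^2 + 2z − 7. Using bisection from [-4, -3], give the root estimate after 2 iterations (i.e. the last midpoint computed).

-3.25

z = -3.5 gives f = 10.5, positive; keep [-3.5, -3]
z = -3.25 gives f = 2.34375, positive; keep [-3.25, -3]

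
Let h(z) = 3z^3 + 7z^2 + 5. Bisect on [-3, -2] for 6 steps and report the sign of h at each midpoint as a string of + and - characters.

h(-2.5) = 1.875 > 0, so the root lies in [-3, -2.5]
h(-2.75) = -4.453125 < 0, so the root lies in [-2.75, -2.5]
h(-2.625) = -1.029297 < 0, so the root lies in [-2.625, -2.5]
h(-2.5625) = 0.4856 > 0, so the root lies in [-2.625, -2.5625]
h(-2.59375) = -0.2559 < 0, so the root lies in [-2.59375, -2.5625]
h(-2.578125) = 0.1188 > 0, so the root lies in [-2.59375, -2.578125]

+--+-+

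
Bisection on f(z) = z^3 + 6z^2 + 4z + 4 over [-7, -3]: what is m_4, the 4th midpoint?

midpoint -5: f = 9 > 0 → [-7, -5]
midpoint -6: f = -20 < 0 → [-6, -5]
midpoint -5.5: f = -2.875 < 0 → [-5.5, -5]
midpoint -5.25: f = 3.6719 > 0 → [-5.5, -5.25]

-5.25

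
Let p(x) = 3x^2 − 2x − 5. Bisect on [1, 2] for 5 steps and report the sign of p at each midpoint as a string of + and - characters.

m = 1.5, p(m) = -1.25 (−); new bracket [1.5, 2]
m = 1.75, p(m) = 0.6875 (+); new bracket [1.5, 1.75]
m = 1.625, p(m) = -0.328125 (−); new bracket [1.625, 1.75]
m = 1.6875, p(m) = 0.168 (+); new bracket [1.625, 1.6875]
m = 1.65625, p(m) = -0.083 (−); new bracket [1.65625, 1.6875]

-+-+-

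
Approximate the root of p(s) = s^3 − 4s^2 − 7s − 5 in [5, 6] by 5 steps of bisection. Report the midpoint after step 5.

5.46875

p(5.5) = 1.875 > 0, so the root lies in [5, 5.5]
p(5.25) = -7.296875 < 0, so the root lies in [5.25, 5.5]
p(5.375) = -2.900391 < 0, so the root lies in [5.375, 5.5]
p(5.4375) = -0.5608 < 0, so the root lies in [5.4375, 5.5]
p(5.46875) = 0.645 > 0, so the root lies in [5.4375, 5.46875]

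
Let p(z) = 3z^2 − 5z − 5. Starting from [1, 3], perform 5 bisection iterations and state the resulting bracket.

[2.3125, 2.375]

midpoint 2: p = -3 < 0 → [2, 3]
midpoint 2.5: p = 1.25 > 0 → [2, 2.5]
midpoint 2.25: p = -1.0625 < 0 → [2.25, 2.5]
midpoint 2.375: p = 0.0469 > 0 → [2.25, 2.375]
midpoint 2.3125: p = -0.5195 < 0 → [2.3125, 2.375]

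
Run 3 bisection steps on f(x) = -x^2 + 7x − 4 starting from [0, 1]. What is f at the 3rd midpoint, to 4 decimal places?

-0.0156

midpoint 0.5: f = -0.75 < 0 → [0.5, 1]
midpoint 0.75: f = 0.6875 > 0 → [0.5, 0.75]
midpoint 0.625: f = -0.015625 < 0 → [0.625, 0.75]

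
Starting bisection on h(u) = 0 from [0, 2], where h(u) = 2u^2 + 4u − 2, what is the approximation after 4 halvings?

0.375

h(1) = 4 > 0, so the root lies in [0, 1]
h(0.5) = 0.5 > 0, so the root lies in [0, 0.5]
h(0.25) = -0.875 < 0, so the root lies in [0.25, 0.5]
h(0.375) = -0.2188 < 0, so the root lies in [0.375, 0.5]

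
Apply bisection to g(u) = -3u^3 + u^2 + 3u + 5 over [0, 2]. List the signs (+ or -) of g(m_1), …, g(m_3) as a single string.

++-

midpoint 1: g = 6 > 0 → [1, 2]
midpoint 1.5: g = 1.625 > 0 → [1.5, 2]
midpoint 1.75: g = -2.765625 < 0 → [1.5, 1.75]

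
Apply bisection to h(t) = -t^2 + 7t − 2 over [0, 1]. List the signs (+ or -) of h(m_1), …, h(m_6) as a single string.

m = 0.5, h(m) = 1.25 (+); new bracket [0, 0.5]
m = 0.25, h(m) = -0.3125 (−); new bracket [0.25, 0.5]
m = 0.375, h(m) = 0.484375 (+); new bracket [0.25, 0.375]
m = 0.3125, h(m) = 0.0898 (+); new bracket [0.25, 0.3125]
m = 0.28125, h(m) = -0.1104 (−); new bracket [0.28125, 0.3125]
m = 0.296875, h(m) = -0.01 (−); new bracket [0.296875, 0.3125]

+-++--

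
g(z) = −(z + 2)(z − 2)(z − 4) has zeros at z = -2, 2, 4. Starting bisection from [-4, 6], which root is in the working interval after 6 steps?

z = 1 gives g = -9, negative; keep [-4, 1]
z = -1.5 gives g = -9.625, negative; keep [-4, -1.5]
z = -2.75 gives g = 24.046875, positive; keep [-2.75, -1.5]
z = -2.125 gives g = 3.1582, positive; keep [-2.125, -1.5]
z = -1.8125 gives g = -4.155, negative; keep [-2.125, -1.8125]
z = -1.96875 gives g = -0.7403, negative; keep [-2.125, -1.96875]

-2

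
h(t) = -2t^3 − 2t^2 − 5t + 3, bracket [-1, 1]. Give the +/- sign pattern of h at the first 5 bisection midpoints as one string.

t = 0 gives h = 3, positive; keep [0, 1]
t = 0.5 gives h = -0.25, negative; keep [0, 0.5]
t = 0.25 gives h = 1.59375, positive; keep [0.25, 0.5]
t = 0.375 gives h = 0.7383, positive; keep [0.375, 0.5]
t = 0.4375 gives h = 0.2622, positive; keep [0.4375, 0.5]

+-+++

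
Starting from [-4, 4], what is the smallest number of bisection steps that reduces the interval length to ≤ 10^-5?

20

Width after n steps is 8/2^n. Need 2^n ≥ 8/10^-5 = 800000.
2^19 = 524288 < 800000 ≤ 2^20 = 1048576, so n = 20.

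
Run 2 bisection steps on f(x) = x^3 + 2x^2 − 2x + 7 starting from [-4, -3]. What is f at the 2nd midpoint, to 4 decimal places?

0.2969

x = -3.5 gives f = -4.375, negative; keep [-3.5, -3]
x = -3.25 gives f = 0.296875, positive; keep [-3.5, -3.25]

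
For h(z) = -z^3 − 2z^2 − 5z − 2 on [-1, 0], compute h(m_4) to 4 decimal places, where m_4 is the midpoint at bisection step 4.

midpoint -0.5: h = 0.125 > 0 → [-0.5, 0]
midpoint -0.25: h = -0.859375 < 0 → [-0.5, -0.25]
midpoint -0.375: h = -0.353516 < 0 → [-0.5, -0.375]
midpoint -0.4375: h = -0.1116 < 0 → [-0.5, -0.4375]

-0.1116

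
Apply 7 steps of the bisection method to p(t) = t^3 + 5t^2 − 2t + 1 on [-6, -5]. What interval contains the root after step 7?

p(-5.5) = -3.125 < 0, so the root lies in [-5.5, -5]
p(-5.25) = 4.609375 > 0, so the root lies in [-5.5, -5.25]
p(-5.375) = 0.916016 > 0, so the root lies in [-5.5, -5.375]
p(-5.4375) = -1.0603 < 0, so the root lies in [-5.4375, -5.375]
p(-5.40625) = -0.0612 < 0, so the root lies in [-5.40625, -5.375]
p(-5.390625) = 0.4301 > 0, so the root lies in [-5.40625, -5.390625]
p(-5.3984375) = 0.1852 > 0, so the root lies in [-5.40625, -5.3984375]

[-5.40625, -5.3984375]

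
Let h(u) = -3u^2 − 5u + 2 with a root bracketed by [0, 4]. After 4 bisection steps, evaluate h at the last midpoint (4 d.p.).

m = 2, h(m) = -20 (−); new bracket [0, 2]
m = 1, h(m) = -6 (−); new bracket [0, 1]
m = 0.5, h(m) = -1.25 (−); new bracket [0, 0.5]
m = 0.25, h(m) = 0.5625 (+); new bracket [0.25, 0.5]

0.5625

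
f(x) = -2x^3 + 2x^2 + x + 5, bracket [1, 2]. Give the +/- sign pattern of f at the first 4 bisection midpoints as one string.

x = 1.5 gives f = 4.25, positive; keep [1.5, 2]
x = 1.75 gives f = 2.15625, positive; keep [1.75, 2]
x = 1.875 gives f = 0.722656, positive; keep [1.875, 2]
x = 1.9375 gives f = -0.1011, negative; keep [1.875, 1.9375]

+++-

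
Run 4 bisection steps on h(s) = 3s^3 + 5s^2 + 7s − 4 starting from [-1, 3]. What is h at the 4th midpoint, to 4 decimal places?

-1.8906

m = 1, h(m) = 11 (+); new bracket [-1, 1]
m = 0, h(m) = -4 (−); new bracket [0, 1]
m = 0.5, h(m) = 1.125 (+); new bracket [0, 0.5]
m = 0.25, h(m) = -1.8906 (−); new bracket [0.25, 0.5]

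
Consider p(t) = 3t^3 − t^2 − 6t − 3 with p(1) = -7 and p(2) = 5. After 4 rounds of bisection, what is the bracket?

m = 1.5, p(m) = -4.125 (−); new bracket [1.5, 2]
m = 1.75, p(m) = -0.484375 (−); new bracket [1.75, 2]
m = 1.875, p(m) = 2.009766 (+); new bracket [1.75, 1.875]
m = 1.8125, p(m) = 0.7029 (+); new bracket [1.75, 1.8125]

[1.75, 1.8125]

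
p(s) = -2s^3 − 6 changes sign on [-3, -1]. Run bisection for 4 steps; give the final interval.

[-1.5, -1.375]

p(-2) = 10 > 0, so the root lies in [-2, -1]
p(-1.5) = 0.75 > 0, so the root lies in [-1.5, -1]
p(-1.25) = -2.09375 < 0, so the root lies in [-1.5, -1.25]
p(-1.375) = -0.8008 < 0, so the root lies in [-1.5, -1.375]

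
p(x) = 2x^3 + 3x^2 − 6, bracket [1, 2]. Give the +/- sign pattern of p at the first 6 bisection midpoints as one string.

+++-+-

x = 1.5 gives p = 7.5, positive; keep [1, 1.5]
x = 1.25 gives p = 2.59375, positive; keep [1, 1.25]
x = 1.125 gives p = 0.644531, positive; keep [1, 1.125]
x = 1.0625 gives p = -0.2144, negative; keep [1.0625, 1.125]
x = 1.09375 gives p = 0.2057, positive; keep [1.0625, 1.09375]
x = 1.078125 gives p = -0.0066, negative; keep [1.078125, 1.09375]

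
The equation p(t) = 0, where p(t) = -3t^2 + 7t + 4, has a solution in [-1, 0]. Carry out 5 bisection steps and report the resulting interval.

[-0.5, -0.46875]

m = -0.5, p(m) = -0.25 (−); new bracket [-0.5, 0]
m = -0.25, p(m) = 2.0625 (+); new bracket [-0.5, -0.25]
m = -0.375, p(m) = 0.953125 (+); new bracket [-0.5, -0.375]
m = -0.4375, p(m) = 0.3633 (+); new bracket [-0.5, -0.4375]
m = -0.46875, p(m) = 0.0596 (+); new bracket [-0.5, -0.46875]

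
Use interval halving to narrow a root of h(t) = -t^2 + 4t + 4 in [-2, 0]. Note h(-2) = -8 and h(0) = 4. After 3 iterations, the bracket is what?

midpoint -1: h = -1 < 0 → [-1, 0]
midpoint -0.5: h = 1.75 > 0 → [-1, -0.5]
midpoint -0.75: h = 0.4375 > 0 → [-1, -0.75]

[-1, -0.75]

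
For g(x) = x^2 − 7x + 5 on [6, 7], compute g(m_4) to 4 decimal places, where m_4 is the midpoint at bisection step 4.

x = 6.5 gives g = 1.75, positive; keep [6, 6.5]
x = 6.25 gives g = 0.3125, positive; keep [6, 6.25]
x = 6.125 gives g = -0.359375, negative; keep [6.125, 6.25]
x = 6.1875 gives g = -0.0273, negative; keep [6.1875, 6.25]

-0.0273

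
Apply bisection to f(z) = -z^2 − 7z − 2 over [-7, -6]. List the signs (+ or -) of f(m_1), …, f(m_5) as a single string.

+-++-

m = -6.5, f(m) = 1.25 (+); new bracket [-7, -6.5]
m = -6.75, f(m) = -0.3125 (−); new bracket [-6.75, -6.5]
m = -6.625, f(m) = 0.484375 (+); new bracket [-6.75, -6.625]
m = -6.6875, f(m) = 0.0898 (+); new bracket [-6.75, -6.6875]
m = -6.71875, f(m) = -0.1104 (−); new bracket [-6.71875, -6.6875]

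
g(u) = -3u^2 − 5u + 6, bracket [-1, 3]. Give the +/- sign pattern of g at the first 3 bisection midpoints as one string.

u = 1 gives g = -2, negative; keep [-1, 1]
u = 0 gives g = 6, positive; keep [0, 1]
u = 0.5 gives g = 2.75, positive; keep [0.5, 1]

-++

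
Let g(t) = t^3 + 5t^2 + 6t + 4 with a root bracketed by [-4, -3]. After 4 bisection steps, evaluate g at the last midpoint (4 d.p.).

-0.2781

t = -3.5 gives g = 1.375, positive; keep [-4, -3.5]
t = -3.75 gives g = -0.921875, negative; keep [-3.75, -3.5]
t = -3.625 gives g = 0.318359, positive; keep [-3.75, -3.625]
t = -3.6875 gives g = -0.2781, negative; keep [-3.6875, -3.625]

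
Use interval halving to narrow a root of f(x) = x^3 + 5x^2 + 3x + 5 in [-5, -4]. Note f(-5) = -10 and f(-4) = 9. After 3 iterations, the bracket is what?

[-4.625, -4.5]

f(-4.5) = 1.625 > 0, so the root lies in [-5, -4.5]
f(-4.75) = -3.609375 < 0, so the root lies in [-4.75, -4.5]
f(-4.625) = -0.853516 < 0, so the root lies in [-4.625, -4.5]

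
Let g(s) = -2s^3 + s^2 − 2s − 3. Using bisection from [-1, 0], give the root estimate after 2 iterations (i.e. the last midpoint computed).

-0.75

m = -0.5, g(m) = -1.5 (−); new bracket [-1, -0.5]
m = -0.75, g(m) = -0.09375 (−); new bracket [-1, -0.75]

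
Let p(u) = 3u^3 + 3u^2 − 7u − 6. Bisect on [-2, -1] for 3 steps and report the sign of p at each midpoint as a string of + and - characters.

midpoint -1.5: p = 1.125 > 0 → [-2, -1.5]
midpoint -1.75: p = -0.640625 < 0 → [-1.75, -1.5]
midpoint -1.625: p = 0.423828 > 0 → [-1.75, -1.625]

+-+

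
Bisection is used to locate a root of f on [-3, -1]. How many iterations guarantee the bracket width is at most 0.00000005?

Width after n steps is 2/2^n. Need 2^n ≥ 2/0.00000005 = 40000000.
2^25 = 33554432 < 40000000 ≤ 2^26 = 67108864, so n = 26.

26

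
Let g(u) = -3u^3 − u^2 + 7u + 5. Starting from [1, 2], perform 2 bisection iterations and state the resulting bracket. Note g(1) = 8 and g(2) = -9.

[1.5, 1.75]

midpoint 1.5: g = 3.125 > 0 → [1.5, 2]
midpoint 1.75: g = -1.890625 < 0 → [1.5, 1.75]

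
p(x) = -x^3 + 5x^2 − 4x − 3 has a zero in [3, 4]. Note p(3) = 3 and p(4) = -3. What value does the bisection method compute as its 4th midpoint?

p(3.5) = 1.375 > 0, so the root lies in [3.5, 4]
p(3.75) = -0.421875 < 0, so the root lies in [3.5, 3.75]
p(3.625) = 0.568359 > 0, so the root lies in [3.625, 3.75]
p(3.6875) = 0.0969 > 0, so the root lies in [3.6875, 3.75]

3.6875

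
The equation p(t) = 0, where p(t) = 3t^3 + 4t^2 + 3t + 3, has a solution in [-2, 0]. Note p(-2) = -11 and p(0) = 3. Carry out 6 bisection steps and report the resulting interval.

[-1.21875, -1.1875]

p(-1) = 1 > 0, so the root lies in [-2, -1]
p(-1.5) = -2.625 < 0, so the root lies in [-1.5, -1]
p(-1.25) = -0.359375 < 0, so the root lies in [-1.25, -1]
p(-1.125) = 0.416 > 0, so the root lies in [-1.25, -1.125]
p(-1.1875) = 0.0544 > 0, so the root lies in [-1.25, -1.1875]
p(-1.21875) = -0.1457 < 0, so the root lies in [-1.21875, -1.1875]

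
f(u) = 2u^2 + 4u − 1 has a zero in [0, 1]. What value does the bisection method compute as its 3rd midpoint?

0.125

u = 0.5 gives f = 1.5, positive; keep [0, 0.5]
u = 0.25 gives f = 0.125, positive; keep [0, 0.25]
u = 0.125 gives f = -0.46875, negative; keep [0.125, 0.25]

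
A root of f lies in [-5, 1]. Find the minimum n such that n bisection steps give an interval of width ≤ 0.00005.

17

Width after n steps is 6/2^n. Need 2^n ≥ 6/0.00005 = 120000.
2^16 = 65536 < 120000 ≤ 2^17 = 131072, so n = 17.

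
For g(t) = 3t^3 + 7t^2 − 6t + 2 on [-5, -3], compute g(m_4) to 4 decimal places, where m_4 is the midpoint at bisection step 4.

m = -4, g(m) = -54 (−); new bracket [-4, -3]
m = -3.5, g(m) = -19.875 (−); new bracket [-3.5, -3]
m = -3.25, g(m) = -7.546875 (−); new bracket [-3.25, -3]
m = -3.125, g(m) = -2.4434 (−); new bracket [-3.125, -3]

-2.4434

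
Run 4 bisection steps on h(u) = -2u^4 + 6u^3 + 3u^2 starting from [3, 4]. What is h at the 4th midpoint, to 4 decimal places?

m = 3.5, h(m) = -6.125 (−); new bracket [3, 3.5]
m = 3.25, h(m) = 14.523438 (+); new bracket [3.25, 3.5]
m = 3.375, h(m) = 5.339355 (+); new bracket [3.375, 3.5]
m = 3.4375, h(m) = -0.0923 (−); new bracket [3.375, 3.4375]

-0.0923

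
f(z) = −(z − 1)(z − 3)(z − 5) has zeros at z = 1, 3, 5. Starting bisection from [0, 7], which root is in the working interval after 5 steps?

midpoint 3.5: f = 1.875 > 0 → [3.5, 7]
midpoint 5.25: f = -2.390625 < 0 → [3.5, 5.25]
midpoint 4.375: f = 2.900391 > 0 → [4.375, 5.25]
midpoint 4.8125: f = 1.2957 > 0 → [4.8125, 5.25]
midpoint 5.03125: f = -0.2559 < 0 → [4.8125, 5.03125]

5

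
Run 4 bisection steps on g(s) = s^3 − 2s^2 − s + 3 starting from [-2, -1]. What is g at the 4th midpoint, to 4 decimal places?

m = -1.5, g(m) = -3.375 (−); new bracket [-1.5, -1]
m = -1.25, g(m) = -0.828125 (−); new bracket [-1.25, -1]
m = -1.125, g(m) = 0.169922 (+); new bracket [-1.25, -1.125]
m = -1.1875, g(m) = -0.3074 (−); new bracket [-1.1875, -1.125]

-0.3074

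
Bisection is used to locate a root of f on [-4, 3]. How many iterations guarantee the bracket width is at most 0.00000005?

Width after n steps is 7/2^n. Need 2^n ≥ 7/0.00000005 = 140000000.
2^27 = 134217728 < 140000000 ≤ 2^28 = 268435456, so n = 28.

28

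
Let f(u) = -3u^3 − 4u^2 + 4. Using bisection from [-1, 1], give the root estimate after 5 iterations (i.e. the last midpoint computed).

0.8125

midpoint 0: f = 4 > 0 → [0, 1]
midpoint 0.5: f = 2.625 > 0 → [0.5, 1]
midpoint 0.75: f = 0.484375 > 0 → [0.75, 1]
midpoint 0.875: f = -1.0723 < 0 → [0.75, 0.875]
midpoint 0.8125: f = -0.2498 < 0 → [0.75, 0.8125]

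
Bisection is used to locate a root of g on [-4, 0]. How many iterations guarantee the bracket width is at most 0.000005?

20

Width after n steps is 4/2^n. Need 2^n ≥ 4/0.000005 = 800000.
2^19 = 524288 < 800000 ≤ 2^20 = 1048576, so n = 20.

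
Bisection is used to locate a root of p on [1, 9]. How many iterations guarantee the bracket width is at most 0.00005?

Width after n steps is 8/2^n. Need 2^n ≥ 8/0.00005 = 160000.
2^17 = 131072 < 160000 ≤ 2^18 = 262144, so n = 18.

18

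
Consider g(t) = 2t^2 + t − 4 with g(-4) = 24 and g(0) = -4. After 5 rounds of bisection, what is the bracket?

[-1.75, -1.625]

t = -2 gives g = 2, positive; keep [-2, 0]
t = -1 gives g = -3, negative; keep [-2, -1]
t = -1.5 gives g = -1, negative; keep [-2, -1.5]
t = -1.75 gives g = 0.375, positive; keep [-1.75, -1.5]
t = -1.625 gives g = -0.3438, negative; keep [-1.75, -1.625]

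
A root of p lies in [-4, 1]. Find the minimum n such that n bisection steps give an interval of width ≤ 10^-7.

Width after n steps is 5/2^n. Need 2^n ≥ 5/10^-7 = 50000000.
2^25 = 33554432 < 50000000 ≤ 2^26 = 67108864, so n = 26.

26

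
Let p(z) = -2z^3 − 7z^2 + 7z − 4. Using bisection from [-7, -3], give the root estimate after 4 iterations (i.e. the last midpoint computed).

-4.25

midpoint -5: p = 36 > 0 → [-5, -3]
midpoint -4: p = -16 < 0 → [-5, -4]
midpoint -4.5: p = 5 > 0 → [-4.5, -4]
midpoint -4.25: p = -6.6562 < 0 → [-4.5, -4.25]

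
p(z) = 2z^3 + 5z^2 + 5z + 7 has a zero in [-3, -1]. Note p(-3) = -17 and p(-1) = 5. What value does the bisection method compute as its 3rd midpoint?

-2.25

m = -2, p(m) = 1 (+); new bracket [-3, -2]
m = -2.5, p(m) = -5.5 (−); new bracket [-2.5, -2]
m = -2.25, p(m) = -1.71875 (−); new bracket [-2.25, -2]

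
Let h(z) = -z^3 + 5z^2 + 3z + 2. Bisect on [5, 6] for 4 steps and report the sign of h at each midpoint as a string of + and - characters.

+--+

midpoint 5.5: h = 3.375 > 0 → [5.5, 6]
midpoint 5.75: h = -5.546875 < 0 → [5.5, 5.75]
midpoint 5.625: h = -0.900391 < 0 → [5.5, 5.625]
midpoint 5.5625: h = 1.283 > 0 → [5.5625, 5.625]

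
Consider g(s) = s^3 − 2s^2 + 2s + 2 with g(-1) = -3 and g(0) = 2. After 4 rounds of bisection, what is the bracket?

s = -0.5 gives g = 0.375, positive; keep [-1, -0.5]
s = -0.75 gives g = -1.046875, negative; keep [-0.75, -0.5]
s = -0.625 gives g = -0.275391, negative; keep [-0.625, -0.5]
s = -0.5625 gives g = 0.0642, positive; keep [-0.625, -0.5625]

[-0.625, -0.5625]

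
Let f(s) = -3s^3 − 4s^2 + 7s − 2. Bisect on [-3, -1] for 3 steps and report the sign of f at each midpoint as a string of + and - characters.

-+-

f(-2) = -8 < 0, so the root lies in [-3, -2]
f(-2.5) = 2.375 > 0, so the root lies in [-2.5, -2]
f(-2.25) = -3.828125 < 0, so the root lies in [-2.5, -2.25]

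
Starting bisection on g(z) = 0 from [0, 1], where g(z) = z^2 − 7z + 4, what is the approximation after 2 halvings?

0.75

z = 0.5 gives g = 0.75, positive; keep [0.5, 1]
z = 0.75 gives g = -0.6875, negative; keep [0.5, 0.75]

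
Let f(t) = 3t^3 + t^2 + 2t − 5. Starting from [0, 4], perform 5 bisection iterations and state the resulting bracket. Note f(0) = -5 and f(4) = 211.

[0.875, 1]

midpoint 2: f = 27 > 0 → [0, 2]
midpoint 1: f = 1 > 0 → [0, 1]
midpoint 0.5: f = -3.375 < 0 → [0.5, 1]
midpoint 0.75: f = -1.6719 < 0 → [0.75, 1]
midpoint 0.875: f = -0.4746 < 0 → [0.875, 1]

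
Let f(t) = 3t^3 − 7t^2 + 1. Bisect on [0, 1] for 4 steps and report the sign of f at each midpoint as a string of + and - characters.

m = 0.5, f(m) = -0.375 (−); new bracket [0, 0.5]
m = 0.25, f(m) = 0.609375 (+); new bracket [0.25, 0.5]
m = 0.375, f(m) = 0.173828 (+); new bracket [0.375, 0.5]
m = 0.4375, f(m) = -0.0886 (−); new bracket [0.375, 0.4375]

-++-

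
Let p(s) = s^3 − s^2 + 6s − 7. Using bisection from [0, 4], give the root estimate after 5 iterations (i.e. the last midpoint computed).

1.125

m = 2, p(m) = 9 (+); new bracket [0, 2]
m = 1, p(m) = -1 (−); new bracket [1, 2]
m = 1.5, p(m) = 3.125 (+); new bracket [1, 1.5]
m = 1.25, p(m) = 0.8906 (+); new bracket [1, 1.25]
m = 1.125, p(m) = -0.0918 (−); new bracket [1.125, 1.25]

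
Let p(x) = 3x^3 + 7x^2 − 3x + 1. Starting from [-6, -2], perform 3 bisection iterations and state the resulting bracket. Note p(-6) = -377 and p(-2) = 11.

[-3, -2.5]

m = -4, p(m) = -67 (−); new bracket [-4, -2]
m = -3, p(m) = -8 (−); new bracket [-3, -2]
m = -2.5, p(m) = 5.375 (+); new bracket [-3, -2.5]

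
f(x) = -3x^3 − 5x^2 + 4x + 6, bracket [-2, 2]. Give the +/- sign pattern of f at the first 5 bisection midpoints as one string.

midpoint 0: f = 6 > 0 → [0, 2]
midpoint 1: f = 2 > 0 → [1, 2]
midpoint 1.5: f = -9.375 < 0 → [1, 1.5]
midpoint 1.25: f = -2.6719 < 0 → [1, 1.25]
midpoint 1.125: f = -0.0996 < 0 → [1, 1.125]

++---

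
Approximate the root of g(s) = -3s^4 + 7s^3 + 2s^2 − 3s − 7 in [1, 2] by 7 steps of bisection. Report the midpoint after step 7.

midpoint 1.5: g = 1.4375 > 0 → [1, 1.5]
midpoint 1.25: g = -1.277344 < 0 → [1.25, 1.5]
midpoint 1.375: g = 0.130127 > 0 → [1.25, 1.375]
midpoint 1.3125: g = -0.5679 < 0 → [1.3125, 1.375]
midpoint 1.34375: g = -0.2167 < 0 → [1.34375, 1.375]
midpoint 1.359375: g = -0.0426 < 0 → [1.359375, 1.375]
midpoint 1.3671875: g = 0.0439 > 0 → [1.359375, 1.3671875]

1.3671875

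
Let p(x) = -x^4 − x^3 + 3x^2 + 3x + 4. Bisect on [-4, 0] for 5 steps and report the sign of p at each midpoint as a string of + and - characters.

m = -2, p(m) = 2 (+); new bracket [-4, -2]
m = -3, p(m) = -32 (−); new bracket [-3, -2]
m = -2.5, p(m) = -8.1875 (−); new bracket [-2.5, -2]
m = -2.25, p(m) = -1.8008 (−); new bracket [-2.25, -2]
m = -2.125, p(m) = 0.3767 (+); new bracket [-2.25, -2.125]

+---+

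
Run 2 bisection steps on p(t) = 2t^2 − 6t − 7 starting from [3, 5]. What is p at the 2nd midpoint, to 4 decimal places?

m = 4, p(m) = 1 (+); new bracket [3, 4]
m = 3.5, p(m) = -3.5 (−); new bracket [3.5, 4]

-3.5000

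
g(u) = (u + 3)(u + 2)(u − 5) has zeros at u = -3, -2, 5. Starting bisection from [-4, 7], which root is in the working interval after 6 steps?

u = 1.5 gives g = -55.125, negative; keep [1.5, 7]
u = 4.25 gives g = -33.984375, negative; keep [4.25, 7]
u = 5.625 gives g = 41.103516, positive; keep [4.25, 5.625]
u = 4.9375 gives g = -3.4417, negative; keep [4.9375, 5.625]
u = 5.28125 gives g = 16.9588, positive; keep [4.9375, 5.28125]
u = 5.109375 gives g = 6.3058, positive; keep [4.9375, 5.109375]

5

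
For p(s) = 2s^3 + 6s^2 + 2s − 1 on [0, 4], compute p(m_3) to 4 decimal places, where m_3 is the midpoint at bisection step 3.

1.7500

m = 2, p(m) = 43 (+); new bracket [0, 2]
m = 1, p(m) = 9 (+); new bracket [0, 1]
m = 0.5, p(m) = 1.75 (+); new bracket [0, 0.5]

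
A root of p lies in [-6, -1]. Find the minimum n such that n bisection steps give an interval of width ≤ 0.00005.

17

Width after n steps is 5/2^n. Need 2^n ≥ 5/0.00005 = 100000.
2^16 = 65536 < 100000 ≤ 2^17 = 131072, so n = 17.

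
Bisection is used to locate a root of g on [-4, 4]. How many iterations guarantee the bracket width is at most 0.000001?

23

Width after n steps is 8/2^n. Need 2^n ≥ 8/0.000001 = 8000000.
2^22 = 4194304 < 8000000 ≤ 2^23 = 8388608, so n = 23.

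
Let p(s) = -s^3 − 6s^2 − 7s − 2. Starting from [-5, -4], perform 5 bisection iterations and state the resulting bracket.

midpoint -4.5: p = -0.875 < 0 → [-5, -4.5]
midpoint -4.75: p = 3.046875 > 0 → [-4.75, -4.5]
midpoint -4.625: p = 0.962891 > 0 → [-4.625, -4.5]
midpoint -4.5625: p = 0.0139 > 0 → [-4.5625, -4.5]
midpoint -4.53125: p = -0.438 < 0 → [-4.5625, -4.53125]

[-4.5625, -4.53125]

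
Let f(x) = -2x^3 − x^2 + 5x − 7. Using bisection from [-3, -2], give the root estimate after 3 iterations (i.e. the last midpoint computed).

-2.375

m = -2.5, f(m) = 5.5 (+); new bracket [-2.5, -2]
m = -2.25, f(m) = -0.53125 (−); new bracket [-2.5, -2.25]
m = -2.375, f(m) = 2.277344 (+); new bracket [-2.375, -2.25]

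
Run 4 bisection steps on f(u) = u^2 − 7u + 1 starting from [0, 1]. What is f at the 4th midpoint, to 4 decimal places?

midpoint 0.5: f = -2.25 < 0 → [0, 0.5]
midpoint 0.25: f = -0.6875 < 0 → [0, 0.25]
midpoint 0.125: f = 0.140625 > 0 → [0.125, 0.25]
midpoint 0.1875: f = -0.2773 < 0 → [0.125, 0.1875]

-0.2773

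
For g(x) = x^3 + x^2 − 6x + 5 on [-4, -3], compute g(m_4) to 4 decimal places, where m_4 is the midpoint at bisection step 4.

-0.4993

m = -3.5, g(m) = -4.625 (−); new bracket [-3.5, -3]
m = -3.25, g(m) = 0.734375 (+); new bracket [-3.5, -3.25]
m = -3.375, g(m) = -1.802734 (−); new bracket [-3.375, -3.25]
m = -3.3125, g(m) = -0.4993 (−); new bracket [-3.3125, -3.25]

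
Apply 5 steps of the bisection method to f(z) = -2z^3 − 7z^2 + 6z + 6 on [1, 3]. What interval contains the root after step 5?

m = 2, f(m) = -26 (−); new bracket [1, 2]
m = 1.5, f(m) = -7.5 (−); new bracket [1, 1.5]
m = 1.25, f(m) = -1.34375 (−); new bracket [1, 1.25]
m = 1.125, f(m) = 1.043 (+); new bracket [1.125, 1.25]
m = 1.1875, f(m) = -0.0952 (−); new bracket [1.125, 1.1875]

[1.125, 1.1875]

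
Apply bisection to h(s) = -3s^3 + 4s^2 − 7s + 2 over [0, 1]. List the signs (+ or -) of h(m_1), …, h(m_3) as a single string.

h(0.5) = -0.875 < 0, so the root lies in [0, 0.5]
h(0.25) = 0.453125 > 0, so the root lies in [0.25, 0.5]
h(0.375) = -0.220703 < 0, so the root lies in [0.25, 0.375]

-+-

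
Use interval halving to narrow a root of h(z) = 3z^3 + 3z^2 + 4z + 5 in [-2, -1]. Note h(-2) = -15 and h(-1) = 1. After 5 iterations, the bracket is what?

h(-1.5) = -4.375 < 0, so the root lies in [-1.5, -1]
h(-1.25) = -1.171875 < 0, so the root lies in [-1.25, -1]
h(-1.125) = 0.025391 > 0, so the root lies in [-1.25, -1.125]
h(-1.1875) = -0.5432 < 0, so the root lies in [-1.1875, -1.125]
h(-1.15625) = -0.2517 < 0, so the root lies in [-1.15625, -1.125]

[-1.15625, -1.125]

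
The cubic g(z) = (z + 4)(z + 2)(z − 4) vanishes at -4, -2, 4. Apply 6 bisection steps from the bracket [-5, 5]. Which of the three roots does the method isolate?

4

midpoint 0: g = -32 < 0 → [0, 5]
midpoint 2.5: g = -43.875 < 0 → [2.5, 5]
midpoint 3.75: g = -11.140625 < 0 → [3.75, 5]
midpoint 4.375: g = 20.0215 > 0 → [3.75, 4.375]
midpoint 4.0625: g = 3.0549 > 0 → [3.75, 4.0625]
midpoint 3.90625: g = -4.3778 < 0 → [3.90625, 4.0625]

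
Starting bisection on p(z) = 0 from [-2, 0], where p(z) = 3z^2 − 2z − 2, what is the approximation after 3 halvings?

m = -1, p(m) = 3 (+); new bracket [-1, 0]
m = -0.5, p(m) = -0.25 (−); new bracket [-1, -0.5]
m = -0.75, p(m) = 1.1875 (+); new bracket [-0.75, -0.5]

-0.75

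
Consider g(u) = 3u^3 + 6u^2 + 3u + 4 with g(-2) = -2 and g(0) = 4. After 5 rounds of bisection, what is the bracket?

[-1.875, -1.8125]

g(-1) = 4 > 0, so the root lies in [-2, -1]
g(-1.5) = 2.875 > 0, so the root lies in [-2, -1.5]
g(-1.75) = 1.046875 > 0, so the root lies in [-2, -1.75]
g(-1.875) = -0.3066 < 0, so the root lies in [-1.875, -1.75]
g(-1.8125) = 0.4104 > 0, so the root lies in [-1.875, -1.8125]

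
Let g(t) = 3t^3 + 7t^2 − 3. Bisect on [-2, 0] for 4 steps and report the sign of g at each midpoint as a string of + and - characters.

midpoint -1: g = 1 > 0 → [-1, 0]
midpoint -0.5: g = -1.625 < 0 → [-1, -0.5]
midpoint -0.75: g = -0.328125 < 0 → [-1, -0.75]
midpoint -0.875: g = 0.3496 > 0 → [-0.875, -0.75]

+--+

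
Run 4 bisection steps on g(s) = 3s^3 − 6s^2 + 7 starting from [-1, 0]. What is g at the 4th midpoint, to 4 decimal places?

m = -0.5, g(m) = 5.125 (+); new bracket [-1, -0.5]
m = -0.75, g(m) = 2.359375 (+); new bracket [-1, -0.75]
m = -0.875, g(m) = 0.396484 (+); new bracket [-1, -0.875]
m = -0.9375, g(m) = -0.7454 (−); new bracket [-0.9375, -0.875]

-0.7454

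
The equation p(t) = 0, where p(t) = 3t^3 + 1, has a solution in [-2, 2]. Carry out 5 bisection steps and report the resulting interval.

t = 0 gives p = 1, positive; keep [-2, 0]
t = -1 gives p = -2, negative; keep [-1, 0]
t = -0.5 gives p = 0.625, positive; keep [-1, -0.5]
t = -0.75 gives p = -0.2656, negative; keep [-0.75, -0.5]
t = -0.625 gives p = 0.2676, positive; keep [-0.75, -0.625]

[-0.75, -0.625]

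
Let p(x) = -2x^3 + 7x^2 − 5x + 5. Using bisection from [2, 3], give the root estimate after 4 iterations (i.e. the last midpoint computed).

p(2.5) = 5 > 0, so the root lies in [2.5, 3]
p(2.75) = 2.59375 > 0, so the root lies in [2.75, 3]
p(2.875) = 0.957031 > 0, so the root lies in [2.875, 3]
p(2.9375) = 0.02 > 0, so the root lies in [2.9375, 3]

2.9375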